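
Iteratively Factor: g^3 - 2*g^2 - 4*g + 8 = (g - 2)*(g^2 - 4) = (g - 2)^2*(g + 2)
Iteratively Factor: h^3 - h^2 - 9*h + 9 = (h + 3)*(h^2 - 4*h + 3) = (h - 1)*(h + 3)*(h - 3)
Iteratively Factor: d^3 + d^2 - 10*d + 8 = (d - 2)*(d^2 + 3*d - 4) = (d - 2)*(d + 4)*(d - 1)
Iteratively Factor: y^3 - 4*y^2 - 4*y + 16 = (y - 2)*(y^2 - 2*y - 8) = (y - 4)*(y - 2)*(y + 2)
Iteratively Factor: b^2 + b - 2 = (b + 2)*(b - 1)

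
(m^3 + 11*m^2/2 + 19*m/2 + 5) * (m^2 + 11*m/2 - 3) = m^5 + 11*m^4 + 147*m^3/4 + 163*m^2/4 - m - 15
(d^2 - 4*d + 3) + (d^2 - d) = 2*d^2 - 5*d + 3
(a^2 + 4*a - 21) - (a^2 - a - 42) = 5*a + 21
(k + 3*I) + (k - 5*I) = 2*k - 2*I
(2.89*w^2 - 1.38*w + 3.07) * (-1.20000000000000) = -3.468*w^2 + 1.656*w - 3.684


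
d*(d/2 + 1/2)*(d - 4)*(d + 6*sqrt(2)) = d^4/2 - 3*d^3/2 + 3*sqrt(2)*d^3 - 9*sqrt(2)*d^2 - 2*d^2 - 12*sqrt(2)*d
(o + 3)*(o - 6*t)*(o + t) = o^3 - 5*o^2*t + 3*o^2 - 6*o*t^2 - 15*o*t - 18*t^2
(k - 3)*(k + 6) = k^2 + 3*k - 18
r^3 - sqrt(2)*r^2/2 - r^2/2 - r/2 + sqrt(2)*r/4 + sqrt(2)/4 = (r - 1)*(r + 1/2)*(r - sqrt(2)/2)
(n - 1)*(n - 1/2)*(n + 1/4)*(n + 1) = n^4 - n^3/4 - 9*n^2/8 + n/4 + 1/8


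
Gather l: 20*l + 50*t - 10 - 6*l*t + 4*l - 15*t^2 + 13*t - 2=l*(24 - 6*t) - 15*t^2 + 63*t - 12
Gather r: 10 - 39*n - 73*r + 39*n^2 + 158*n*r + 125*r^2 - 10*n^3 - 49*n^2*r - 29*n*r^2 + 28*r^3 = -10*n^3 + 39*n^2 - 39*n + 28*r^3 + r^2*(125 - 29*n) + r*(-49*n^2 + 158*n - 73) + 10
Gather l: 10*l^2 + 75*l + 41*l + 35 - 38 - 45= 10*l^2 + 116*l - 48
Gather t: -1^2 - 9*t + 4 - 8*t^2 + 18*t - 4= -8*t^2 + 9*t - 1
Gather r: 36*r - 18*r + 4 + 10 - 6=18*r + 8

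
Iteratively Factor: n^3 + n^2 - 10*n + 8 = (n + 4)*(n^2 - 3*n + 2) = (n - 1)*(n + 4)*(n - 2)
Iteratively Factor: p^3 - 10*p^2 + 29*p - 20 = (p - 1)*(p^2 - 9*p + 20) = (p - 4)*(p - 1)*(p - 5)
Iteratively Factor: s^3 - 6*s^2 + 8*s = (s)*(s^2 - 6*s + 8) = s*(s - 2)*(s - 4)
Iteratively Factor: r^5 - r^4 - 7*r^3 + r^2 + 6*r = (r)*(r^4 - r^3 - 7*r^2 + r + 6) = r*(r - 1)*(r^3 - 7*r - 6) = r*(r - 1)*(r + 1)*(r^2 - r - 6) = r*(r - 3)*(r - 1)*(r + 1)*(r + 2)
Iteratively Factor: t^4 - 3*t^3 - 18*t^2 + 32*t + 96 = (t - 4)*(t^3 + t^2 - 14*t - 24) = (t - 4)^2*(t^2 + 5*t + 6) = (t - 4)^2*(t + 3)*(t + 2)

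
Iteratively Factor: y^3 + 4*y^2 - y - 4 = (y + 4)*(y^2 - 1) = (y - 1)*(y + 4)*(y + 1)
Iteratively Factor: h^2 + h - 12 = (h - 3)*(h + 4)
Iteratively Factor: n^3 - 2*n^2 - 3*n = (n - 3)*(n^2 + n) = (n - 3)*(n + 1)*(n)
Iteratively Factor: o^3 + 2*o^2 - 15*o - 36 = (o - 4)*(o^2 + 6*o + 9) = (o - 4)*(o + 3)*(o + 3)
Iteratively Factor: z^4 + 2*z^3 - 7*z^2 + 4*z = (z + 4)*(z^3 - 2*z^2 + z) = (z - 1)*(z + 4)*(z^2 - z) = (z - 1)^2*(z + 4)*(z)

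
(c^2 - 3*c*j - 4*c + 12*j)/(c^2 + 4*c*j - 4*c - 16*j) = (c - 3*j)/(c + 4*j)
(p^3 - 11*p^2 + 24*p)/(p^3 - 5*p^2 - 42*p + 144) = p/(p + 6)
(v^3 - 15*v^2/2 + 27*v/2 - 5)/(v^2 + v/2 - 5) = (2*v^2 - 11*v + 5)/(2*v + 5)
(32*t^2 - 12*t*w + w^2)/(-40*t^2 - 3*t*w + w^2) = (-4*t + w)/(5*t + w)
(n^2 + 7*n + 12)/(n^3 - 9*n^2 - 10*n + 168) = (n + 3)/(n^2 - 13*n + 42)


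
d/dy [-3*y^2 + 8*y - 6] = 8 - 6*y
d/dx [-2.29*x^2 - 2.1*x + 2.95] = -4.58*x - 2.1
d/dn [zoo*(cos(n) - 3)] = zoo*sin(n)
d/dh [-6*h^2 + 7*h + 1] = 7 - 12*h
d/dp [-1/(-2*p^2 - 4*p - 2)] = (-p - 1)/(p^2 + 2*p + 1)^2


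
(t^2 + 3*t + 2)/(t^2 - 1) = (t + 2)/(t - 1)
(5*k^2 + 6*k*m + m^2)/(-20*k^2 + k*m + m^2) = (-k - m)/(4*k - m)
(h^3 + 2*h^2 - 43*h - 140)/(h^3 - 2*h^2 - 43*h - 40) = (h^2 - 3*h - 28)/(h^2 - 7*h - 8)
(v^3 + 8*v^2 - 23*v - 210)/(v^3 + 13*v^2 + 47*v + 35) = (v^2 + v - 30)/(v^2 + 6*v + 5)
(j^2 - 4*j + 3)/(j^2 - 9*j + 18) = (j - 1)/(j - 6)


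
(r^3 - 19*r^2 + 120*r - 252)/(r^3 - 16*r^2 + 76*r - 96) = (r^2 - 13*r + 42)/(r^2 - 10*r + 16)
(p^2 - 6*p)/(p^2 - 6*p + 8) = p*(p - 6)/(p^2 - 6*p + 8)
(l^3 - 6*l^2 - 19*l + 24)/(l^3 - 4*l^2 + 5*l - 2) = (l^2 - 5*l - 24)/(l^2 - 3*l + 2)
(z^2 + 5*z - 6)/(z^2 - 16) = (z^2 + 5*z - 6)/(z^2 - 16)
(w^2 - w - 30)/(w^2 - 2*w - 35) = (w - 6)/(w - 7)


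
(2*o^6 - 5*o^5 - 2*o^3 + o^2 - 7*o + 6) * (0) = 0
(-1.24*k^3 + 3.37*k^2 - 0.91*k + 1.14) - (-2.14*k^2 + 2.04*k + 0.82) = -1.24*k^3 + 5.51*k^2 - 2.95*k + 0.32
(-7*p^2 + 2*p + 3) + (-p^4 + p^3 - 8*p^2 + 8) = -p^4 + p^3 - 15*p^2 + 2*p + 11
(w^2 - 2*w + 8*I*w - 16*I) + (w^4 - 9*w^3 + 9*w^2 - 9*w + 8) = w^4 - 9*w^3 + 10*w^2 - 11*w + 8*I*w + 8 - 16*I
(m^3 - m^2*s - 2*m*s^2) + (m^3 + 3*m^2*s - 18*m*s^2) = 2*m^3 + 2*m^2*s - 20*m*s^2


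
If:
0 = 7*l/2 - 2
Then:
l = 4/7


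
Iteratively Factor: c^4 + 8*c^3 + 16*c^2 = (c)*(c^3 + 8*c^2 + 16*c) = c^2*(c^2 + 8*c + 16) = c^2*(c + 4)*(c + 4)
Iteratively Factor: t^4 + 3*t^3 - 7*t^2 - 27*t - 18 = (t + 2)*(t^3 + t^2 - 9*t - 9) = (t - 3)*(t + 2)*(t^2 + 4*t + 3) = (t - 3)*(t + 2)*(t + 3)*(t + 1)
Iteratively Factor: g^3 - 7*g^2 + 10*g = (g - 2)*(g^2 - 5*g) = (g - 5)*(g - 2)*(g)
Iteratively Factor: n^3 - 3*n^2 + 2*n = (n - 2)*(n^2 - n) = n*(n - 2)*(n - 1)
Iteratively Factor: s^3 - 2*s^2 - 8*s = (s)*(s^2 - 2*s - 8) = s*(s - 4)*(s + 2)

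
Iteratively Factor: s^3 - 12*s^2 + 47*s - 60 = (s - 3)*(s^2 - 9*s + 20) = (s - 5)*(s - 3)*(s - 4)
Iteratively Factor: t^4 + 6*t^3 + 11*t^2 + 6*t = (t)*(t^3 + 6*t^2 + 11*t + 6) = t*(t + 1)*(t^2 + 5*t + 6) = t*(t + 1)*(t + 2)*(t + 3)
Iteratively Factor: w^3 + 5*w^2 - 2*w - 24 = (w + 3)*(w^2 + 2*w - 8) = (w + 3)*(w + 4)*(w - 2)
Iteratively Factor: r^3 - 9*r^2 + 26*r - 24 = (r - 3)*(r^2 - 6*r + 8) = (r - 4)*(r - 3)*(r - 2)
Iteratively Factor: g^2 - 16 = (g - 4)*(g + 4)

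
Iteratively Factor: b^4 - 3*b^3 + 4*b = (b - 2)*(b^3 - b^2 - 2*b) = b*(b - 2)*(b^2 - b - 2) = b*(b - 2)^2*(b + 1)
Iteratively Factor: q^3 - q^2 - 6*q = (q)*(q^2 - q - 6) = q*(q - 3)*(q + 2)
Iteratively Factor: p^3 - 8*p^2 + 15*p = (p - 3)*(p^2 - 5*p) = p*(p - 3)*(p - 5)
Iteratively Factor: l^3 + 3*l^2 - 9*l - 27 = (l - 3)*(l^2 + 6*l + 9) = (l - 3)*(l + 3)*(l + 3)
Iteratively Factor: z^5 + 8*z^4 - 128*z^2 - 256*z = (z)*(z^4 + 8*z^3 - 128*z - 256) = z*(z - 4)*(z^3 + 12*z^2 + 48*z + 64) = z*(z - 4)*(z + 4)*(z^2 + 8*z + 16) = z*(z - 4)*(z + 4)^2*(z + 4)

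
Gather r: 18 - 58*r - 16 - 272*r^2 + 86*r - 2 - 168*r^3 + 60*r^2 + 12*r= -168*r^3 - 212*r^2 + 40*r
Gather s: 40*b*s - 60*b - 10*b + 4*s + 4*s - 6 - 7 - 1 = -70*b + s*(40*b + 8) - 14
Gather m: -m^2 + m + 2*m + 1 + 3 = -m^2 + 3*m + 4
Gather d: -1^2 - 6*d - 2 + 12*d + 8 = 6*d + 5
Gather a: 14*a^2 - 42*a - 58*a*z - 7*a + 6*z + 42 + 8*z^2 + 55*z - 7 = 14*a^2 + a*(-58*z - 49) + 8*z^2 + 61*z + 35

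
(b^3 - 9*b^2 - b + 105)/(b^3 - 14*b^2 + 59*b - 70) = (b + 3)/(b - 2)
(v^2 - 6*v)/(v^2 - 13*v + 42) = v/(v - 7)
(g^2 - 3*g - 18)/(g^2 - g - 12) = (g - 6)/(g - 4)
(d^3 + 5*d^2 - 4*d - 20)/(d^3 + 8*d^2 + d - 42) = (d^2 + 7*d + 10)/(d^2 + 10*d + 21)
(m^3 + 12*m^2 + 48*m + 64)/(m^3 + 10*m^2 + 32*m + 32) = (m + 4)/(m + 2)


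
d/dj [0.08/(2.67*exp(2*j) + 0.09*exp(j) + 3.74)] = (-0.4272*exp(j) - 0.0072)*exp(j)/(2.67*exp(2*j) + 0.09*exp(j) + 3.74)^2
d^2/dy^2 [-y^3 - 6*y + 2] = -6*y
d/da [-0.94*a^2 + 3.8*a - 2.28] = 3.8 - 1.88*a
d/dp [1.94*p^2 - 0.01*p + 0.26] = 3.88*p - 0.01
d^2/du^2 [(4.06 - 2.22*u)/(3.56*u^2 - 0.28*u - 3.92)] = ((2.22*u - 4.06)*(7.12*u - 0.28)*(14.24*u - 0.56) + (47.4192*u - 30.1504)*(-3.56*u^2 + 0.28*u + 3.92))/(-3.56*u^2 + 0.28*u + 3.92)^3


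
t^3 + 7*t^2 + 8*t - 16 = (t - 1)*(t + 4)^2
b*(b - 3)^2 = b^3 - 6*b^2 + 9*b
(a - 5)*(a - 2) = a^2 - 7*a + 10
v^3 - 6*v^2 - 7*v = v*(v - 7)*(v + 1)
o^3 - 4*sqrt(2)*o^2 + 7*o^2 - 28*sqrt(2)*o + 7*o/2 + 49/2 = (o + 7)*(o - 7*sqrt(2)/2)*(o - sqrt(2)/2)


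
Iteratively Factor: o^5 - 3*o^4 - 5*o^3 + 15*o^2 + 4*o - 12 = (o + 2)*(o^4 - 5*o^3 + 5*o^2 + 5*o - 6) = (o - 1)*(o + 2)*(o^3 - 4*o^2 + o + 6) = (o - 2)*(o - 1)*(o + 2)*(o^2 - 2*o - 3) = (o - 2)*(o - 1)*(o + 1)*(o + 2)*(o - 3)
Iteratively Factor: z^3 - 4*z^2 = (z)*(z^2 - 4*z) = z^2*(z - 4)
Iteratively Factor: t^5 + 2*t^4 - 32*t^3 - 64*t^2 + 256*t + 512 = (t - 4)*(t^4 + 6*t^3 - 8*t^2 - 96*t - 128) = (t - 4)*(t + 4)*(t^3 + 2*t^2 - 16*t - 32) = (t - 4)^2*(t + 4)*(t^2 + 6*t + 8) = (t - 4)^2*(t + 4)^2*(t + 2)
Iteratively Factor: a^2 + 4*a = (a)*(a + 4)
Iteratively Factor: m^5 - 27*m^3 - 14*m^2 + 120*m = (m)*(m^4 - 27*m^2 - 14*m + 120) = m*(m - 5)*(m^3 + 5*m^2 - 2*m - 24) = m*(m - 5)*(m + 3)*(m^2 + 2*m - 8) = m*(m - 5)*(m - 2)*(m + 3)*(m + 4)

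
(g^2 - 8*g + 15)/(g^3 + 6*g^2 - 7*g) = (g^2 - 8*g + 15)/(g*(g^2 + 6*g - 7))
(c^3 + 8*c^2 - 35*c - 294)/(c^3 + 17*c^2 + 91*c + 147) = (c - 6)/(c + 3)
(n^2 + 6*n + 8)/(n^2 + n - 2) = (n + 4)/(n - 1)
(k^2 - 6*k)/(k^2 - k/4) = 4*(k - 6)/(4*k - 1)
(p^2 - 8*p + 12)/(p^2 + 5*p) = (p^2 - 8*p + 12)/(p*(p + 5))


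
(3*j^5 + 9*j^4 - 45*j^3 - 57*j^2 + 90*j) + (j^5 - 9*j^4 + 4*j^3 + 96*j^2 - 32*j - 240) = 4*j^5 - 41*j^3 + 39*j^2 + 58*j - 240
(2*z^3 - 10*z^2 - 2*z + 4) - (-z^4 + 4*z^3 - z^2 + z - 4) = z^4 - 2*z^3 - 9*z^2 - 3*z + 8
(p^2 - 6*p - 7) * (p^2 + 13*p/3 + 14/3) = p^4 - 5*p^3/3 - 85*p^2/3 - 175*p/3 - 98/3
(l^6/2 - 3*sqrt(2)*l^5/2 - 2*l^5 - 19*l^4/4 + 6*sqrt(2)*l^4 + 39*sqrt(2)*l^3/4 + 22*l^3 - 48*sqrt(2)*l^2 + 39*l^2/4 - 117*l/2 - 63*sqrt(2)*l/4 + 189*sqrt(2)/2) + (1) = l^6/2 - 3*sqrt(2)*l^5/2 - 2*l^5 - 19*l^4/4 + 6*sqrt(2)*l^4 + 39*sqrt(2)*l^3/4 + 22*l^3 - 48*sqrt(2)*l^2 + 39*l^2/4 - 117*l/2 - 63*sqrt(2)*l/4 + 1 + 189*sqrt(2)/2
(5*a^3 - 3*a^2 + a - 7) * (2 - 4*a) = -20*a^4 + 22*a^3 - 10*a^2 + 30*a - 14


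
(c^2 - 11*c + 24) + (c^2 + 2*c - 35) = 2*c^2 - 9*c - 11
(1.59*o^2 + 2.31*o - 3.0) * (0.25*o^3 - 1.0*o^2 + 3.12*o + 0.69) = 0.3975*o^5 - 1.0125*o^4 + 1.9008*o^3 + 11.3043*o^2 - 7.7661*o - 2.07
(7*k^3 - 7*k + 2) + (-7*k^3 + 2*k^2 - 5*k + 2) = 2*k^2 - 12*k + 4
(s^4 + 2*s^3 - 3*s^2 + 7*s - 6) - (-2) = s^4 + 2*s^3 - 3*s^2 + 7*s - 4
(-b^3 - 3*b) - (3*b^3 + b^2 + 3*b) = -4*b^3 - b^2 - 6*b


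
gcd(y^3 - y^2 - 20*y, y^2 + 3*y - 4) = y + 4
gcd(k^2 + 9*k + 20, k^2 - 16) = k + 4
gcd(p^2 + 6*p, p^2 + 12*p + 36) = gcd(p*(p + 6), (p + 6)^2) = p + 6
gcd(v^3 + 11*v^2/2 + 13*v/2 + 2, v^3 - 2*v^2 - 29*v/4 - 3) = v + 1/2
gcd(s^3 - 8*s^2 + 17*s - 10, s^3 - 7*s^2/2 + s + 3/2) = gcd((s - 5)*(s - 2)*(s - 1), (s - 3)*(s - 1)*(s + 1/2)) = s - 1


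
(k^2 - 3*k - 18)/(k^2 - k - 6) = (-k^2 + 3*k + 18)/(-k^2 + k + 6)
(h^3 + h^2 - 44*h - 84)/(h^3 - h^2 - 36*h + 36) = (h^2 - 5*h - 14)/(h^2 - 7*h + 6)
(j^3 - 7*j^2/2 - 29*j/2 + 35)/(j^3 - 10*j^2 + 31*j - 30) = (j + 7/2)/(j - 3)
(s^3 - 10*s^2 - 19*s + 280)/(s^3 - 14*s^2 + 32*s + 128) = (s^2 - 2*s - 35)/(s^2 - 6*s - 16)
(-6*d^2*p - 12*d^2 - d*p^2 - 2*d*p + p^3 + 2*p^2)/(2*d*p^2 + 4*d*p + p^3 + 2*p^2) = (-3*d + p)/p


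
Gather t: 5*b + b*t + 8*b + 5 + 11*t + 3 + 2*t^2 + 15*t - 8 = 13*b + 2*t^2 + t*(b + 26)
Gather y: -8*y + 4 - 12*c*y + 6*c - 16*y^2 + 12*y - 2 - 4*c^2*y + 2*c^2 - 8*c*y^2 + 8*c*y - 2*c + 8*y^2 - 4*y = 2*c^2 + 4*c + y^2*(-8*c - 8) + y*(-4*c^2 - 4*c) + 2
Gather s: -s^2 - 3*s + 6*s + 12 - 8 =-s^2 + 3*s + 4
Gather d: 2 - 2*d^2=2 - 2*d^2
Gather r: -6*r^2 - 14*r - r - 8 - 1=-6*r^2 - 15*r - 9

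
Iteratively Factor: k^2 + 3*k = (k + 3)*(k)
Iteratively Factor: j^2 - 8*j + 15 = (j - 3)*(j - 5)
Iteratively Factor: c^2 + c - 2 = (c + 2)*(c - 1)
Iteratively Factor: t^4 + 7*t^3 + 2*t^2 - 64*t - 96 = (t + 4)*(t^3 + 3*t^2 - 10*t - 24) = (t + 4)^2*(t^2 - t - 6) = (t - 3)*(t + 4)^2*(t + 2)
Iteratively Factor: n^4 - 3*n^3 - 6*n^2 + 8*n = (n - 1)*(n^3 - 2*n^2 - 8*n) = n*(n - 1)*(n^2 - 2*n - 8) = n*(n - 4)*(n - 1)*(n + 2)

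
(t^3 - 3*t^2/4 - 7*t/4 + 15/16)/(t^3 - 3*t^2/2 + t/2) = (t^2 - t/4 - 15/8)/(t*(t - 1))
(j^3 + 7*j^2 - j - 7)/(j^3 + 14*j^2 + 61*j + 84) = (j^2 - 1)/(j^2 + 7*j + 12)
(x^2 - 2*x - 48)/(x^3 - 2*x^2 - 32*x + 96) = (x - 8)/(x^2 - 8*x + 16)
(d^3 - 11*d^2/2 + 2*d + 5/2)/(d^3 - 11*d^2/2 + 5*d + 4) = (d^2 - 6*d + 5)/(d^2 - 6*d + 8)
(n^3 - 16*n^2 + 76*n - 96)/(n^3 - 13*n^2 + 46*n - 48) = (n - 6)/(n - 3)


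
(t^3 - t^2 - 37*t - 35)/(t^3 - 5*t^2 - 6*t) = (t^2 - 2*t - 35)/(t*(t - 6))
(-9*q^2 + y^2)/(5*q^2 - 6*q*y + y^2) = (-9*q^2 + y^2)/(5*q^2 - 6*q*y + y^2)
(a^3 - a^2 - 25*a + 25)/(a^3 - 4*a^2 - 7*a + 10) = (a + 5)/(a + 2)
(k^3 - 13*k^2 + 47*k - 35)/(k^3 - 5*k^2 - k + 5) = (k - 7)/(k + 1)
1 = 1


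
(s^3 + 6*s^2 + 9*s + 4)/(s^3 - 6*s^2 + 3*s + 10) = (s^2 + 5*s + 4)/(s^2 - 7*s + 10)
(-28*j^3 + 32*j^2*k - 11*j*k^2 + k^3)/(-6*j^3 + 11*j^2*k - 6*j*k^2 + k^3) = (14*j^2 - 9*j*k + k^2)/(3*j^2 - 4*j*k + k^2)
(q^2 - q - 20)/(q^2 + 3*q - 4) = (q - 5)/(q - 1)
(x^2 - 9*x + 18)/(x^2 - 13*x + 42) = (x - 3)/(x - 7)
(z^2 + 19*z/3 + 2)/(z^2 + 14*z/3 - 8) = (3*z + 1)/(3*z - 4)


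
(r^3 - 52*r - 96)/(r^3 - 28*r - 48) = (-r^3 + 52*r + 96)/(-r^3 + 28*r + 48)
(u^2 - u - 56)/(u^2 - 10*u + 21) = (u^2 - u - 56)/(u^2 - 10*u + 21)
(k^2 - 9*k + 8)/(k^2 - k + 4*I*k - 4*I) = (k - 8)/(k + 4*I)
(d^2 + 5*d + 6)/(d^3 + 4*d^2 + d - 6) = 1/(d - 1)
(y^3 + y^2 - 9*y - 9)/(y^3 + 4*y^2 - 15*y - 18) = (y + 3)/(y + 6)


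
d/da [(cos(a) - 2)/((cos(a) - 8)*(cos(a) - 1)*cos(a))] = (75*cos(a) - 15*cos(2*a) + cos(3*a) - 47)*sin(a)/(2*(cos(a) - 8)^2*(cos(a) - 1)^2*cos(a)^2)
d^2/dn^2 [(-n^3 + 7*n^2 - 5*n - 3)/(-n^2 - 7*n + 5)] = 6*(36*n^3 - 67*n^2 + 71*n + 54)/(n^6 + 21*n^5 + 132*n^4 + 133*n^3 - 660*n^2 + 525*n - 125)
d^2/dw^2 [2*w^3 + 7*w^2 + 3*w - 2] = 12*w + 14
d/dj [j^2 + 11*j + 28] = 2*j + 11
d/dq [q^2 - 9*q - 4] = 2*q - 9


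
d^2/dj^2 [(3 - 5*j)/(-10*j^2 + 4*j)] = (125*j^3 - 225*j^2 + 90*j - 12)/(j^3*(125*j^3 - 150*j^2 + 60*j - 8))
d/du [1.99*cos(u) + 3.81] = -1.99*sin(u)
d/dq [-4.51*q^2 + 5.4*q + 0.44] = 5.4 - 9.02*q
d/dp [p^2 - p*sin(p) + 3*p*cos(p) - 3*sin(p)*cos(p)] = -3*p*sin(p) - p*cos(p) + 2*p - sin(p) + 3*cos(p) - 3*cos(2*p)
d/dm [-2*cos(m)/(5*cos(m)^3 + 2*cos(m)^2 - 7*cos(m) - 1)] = 32*(-10*cos(m)^3 - 2*cos(m)^2 - 1)*sin(m)/(-13*cos(m) + 4*cos(2*m) + 5*cos(3*m))^2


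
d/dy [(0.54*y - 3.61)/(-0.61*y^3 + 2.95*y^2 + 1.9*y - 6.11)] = (0.6588*y^3 - 8.1993*y^2 + 21.299*y + 3.5596)/(0.3721*y^6 - 3.599*y^5 + 6.3845*y^4 + 18.6642*y^3 - 32.439*y^2 - 23.218*y + 37.3321)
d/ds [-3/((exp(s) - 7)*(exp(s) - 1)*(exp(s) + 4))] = (3*(exp(s) - 7)*(exp(s) - 1) + 3*(exp(s) - 7)*(exp(s) + 4) + 3*(exp(s) - 1)*(exp(s) + 4))/(4*(exp(s) - 7)^2*(exp(s) + 4)^2*sinh(s/2)^2)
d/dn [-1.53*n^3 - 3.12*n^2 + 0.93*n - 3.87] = -4.59*n^2 - 6.24*n + 0.93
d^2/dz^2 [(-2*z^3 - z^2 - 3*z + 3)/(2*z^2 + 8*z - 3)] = 2*(-136*z^3 + 162*z^2 + 36*z + 129)/(8*z^6 + 96*z^5 + 348*z^4 + 224*z^3 - 522*z^2 + 216*z - 27)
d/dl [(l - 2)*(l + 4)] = 2*l + 2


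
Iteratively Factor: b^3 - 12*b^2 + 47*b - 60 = (b - 4)*(b^2 - 8*b + 15) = (b - 4)*(b - 3)*(b - 5)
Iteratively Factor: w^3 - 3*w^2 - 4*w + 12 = (w - 2)*(w^2 - w - 6) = (w - 2)*(w + 2)*(w - 3)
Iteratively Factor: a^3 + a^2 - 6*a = (a - 2)*(a^2 + 3*a) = a*(a - 2)*(a + 3)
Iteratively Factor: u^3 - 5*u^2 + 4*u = (u - 4)*(u^2 - u) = (u - 4)*(u - 1)*(u)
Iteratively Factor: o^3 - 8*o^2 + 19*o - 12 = (o - 3)*(o^2 - 5*o + 4) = (o - 4)*(o - 3)*(o - 1)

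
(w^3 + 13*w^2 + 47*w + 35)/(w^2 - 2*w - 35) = (w^2 + 8*w + 7)/(w - 7)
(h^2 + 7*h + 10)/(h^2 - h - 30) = (h + 2)/(h - 6)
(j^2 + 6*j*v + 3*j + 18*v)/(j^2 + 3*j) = (j + 6*v)/j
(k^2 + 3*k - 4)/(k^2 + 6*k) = (k^2 + 3*k - 4)/(k*(k + 6))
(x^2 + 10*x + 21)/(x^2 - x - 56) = (x + 3)/(x - 8)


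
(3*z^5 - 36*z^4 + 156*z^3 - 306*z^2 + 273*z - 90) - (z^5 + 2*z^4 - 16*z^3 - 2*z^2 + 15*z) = 2*z^5 - 38*z^4 + 172*z^3 - 304*z^2 + 258*z - 90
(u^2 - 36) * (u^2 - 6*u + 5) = u^4 - 6*u^3 - 31*u^2 + 216*u - 180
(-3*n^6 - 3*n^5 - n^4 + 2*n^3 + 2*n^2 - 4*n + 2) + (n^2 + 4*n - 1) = -3*n^6 - 3*n^5 - n^4 + 2*n^3 + 3*n^2 + 1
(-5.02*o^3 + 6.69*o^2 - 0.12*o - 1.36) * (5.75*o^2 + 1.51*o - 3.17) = -28.865*o^5 + 30.8873*o^4 + 25.3253*o^3 - 29.2085*o^2 - 1.6732*o + 4.3112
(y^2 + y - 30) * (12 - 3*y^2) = -3*y^4 - 3*y^3 + 102*y^2 + 12*y - 360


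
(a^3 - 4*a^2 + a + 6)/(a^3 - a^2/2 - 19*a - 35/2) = 2*(a^2 - 5*a + 6)/(2*a^2 - 3*a - 35)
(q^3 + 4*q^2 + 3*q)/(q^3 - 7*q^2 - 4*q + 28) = q*(q^2 + 4*q + 3)/(q^3 - 7*q^2 - 4*q + 28)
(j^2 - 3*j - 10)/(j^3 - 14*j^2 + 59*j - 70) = (j + 2)/(j^2 - 9*j + 14)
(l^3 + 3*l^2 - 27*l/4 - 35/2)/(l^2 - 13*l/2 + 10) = (l^2 + 11*l/2 + 7)/(l - 4)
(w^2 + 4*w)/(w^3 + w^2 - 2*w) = (w + 4)/(w^2 + w - 2)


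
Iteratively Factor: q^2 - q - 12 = (q + 3)*(q - 4)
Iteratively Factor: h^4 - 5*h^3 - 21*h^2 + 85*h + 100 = (h - 5)*(h^3 - 21*h - 20) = (h - 5)*(h + 4)*(h^2 - 4*h - 5) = (h - 5)*(h + 1)*(h + 4)*(h - 5)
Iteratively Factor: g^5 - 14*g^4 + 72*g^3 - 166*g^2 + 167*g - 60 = (g - 1)*(g^4 - 13*g^3 + 59*g^2 - 107*g + 60) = (g - 5)*(g - 1)*(g^3 - 8*g^2 + 19*g - 12) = (g - 5)*(g - 4)*(g - 1)*(g^2 - 4*g + 3) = (g - 5)*(g - 4)*(g - 1)^2*(g - 3)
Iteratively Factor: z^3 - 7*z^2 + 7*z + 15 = (z + 1)*(z^2 - 8*z + 15) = (z - 3)*(z + 1)*(z - 5)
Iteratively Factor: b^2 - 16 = (b + 4)*(b - 4)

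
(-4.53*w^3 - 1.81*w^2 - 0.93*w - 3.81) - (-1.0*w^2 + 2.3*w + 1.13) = -4.53*w^3 - 0.81*w^2 - 3.23*w - 4.94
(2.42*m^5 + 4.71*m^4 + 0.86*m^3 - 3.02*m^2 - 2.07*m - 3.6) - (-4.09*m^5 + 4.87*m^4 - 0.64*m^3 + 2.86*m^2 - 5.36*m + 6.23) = 6.51*m^5 - 0.16*m^4 + 1.5*m^3 - 5.88*m^2 + 3.29*m - 9.83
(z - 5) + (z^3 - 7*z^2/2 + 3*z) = z^3 - 7*z^2/2 + 4*z - 5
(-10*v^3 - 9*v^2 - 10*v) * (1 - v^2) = 10*v^5 + 9*v^4 - 9*v^2 - 10*v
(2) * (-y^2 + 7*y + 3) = -2*y^2 + 14*y + 6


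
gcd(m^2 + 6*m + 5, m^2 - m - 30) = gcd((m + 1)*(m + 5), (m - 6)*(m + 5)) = m + 5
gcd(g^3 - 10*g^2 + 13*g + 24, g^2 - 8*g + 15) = g - 3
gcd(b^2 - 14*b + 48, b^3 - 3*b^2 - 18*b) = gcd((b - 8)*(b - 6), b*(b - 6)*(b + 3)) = b - 6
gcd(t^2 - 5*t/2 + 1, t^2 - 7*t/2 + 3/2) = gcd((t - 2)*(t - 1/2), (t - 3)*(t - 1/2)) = t - 1/2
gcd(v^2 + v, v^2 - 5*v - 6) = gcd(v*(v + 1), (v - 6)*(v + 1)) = v + 1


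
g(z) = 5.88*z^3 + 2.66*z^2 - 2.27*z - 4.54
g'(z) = 17.64*z^2 + 5.32*z - 2.27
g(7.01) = 2135.76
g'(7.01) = 901.85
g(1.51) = 18.34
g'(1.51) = 45.98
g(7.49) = 2598.40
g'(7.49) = 1027.18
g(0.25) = -4.85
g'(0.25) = 0.16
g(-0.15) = -4.16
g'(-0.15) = -2.67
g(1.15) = 5.31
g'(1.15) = 27.18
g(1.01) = 1.94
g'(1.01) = 21.10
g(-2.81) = -107.62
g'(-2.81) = 122.07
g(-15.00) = -19216.99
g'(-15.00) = 3886.93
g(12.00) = 10511.90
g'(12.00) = 2601.73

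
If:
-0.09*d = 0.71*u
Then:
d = -7.88888888888889*u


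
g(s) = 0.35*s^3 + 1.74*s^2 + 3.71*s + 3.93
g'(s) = 1.05*s^2 + 3.48*s + 3.71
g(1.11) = 10.67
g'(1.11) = 8.87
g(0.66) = 7.24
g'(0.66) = 6.46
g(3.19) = 44.83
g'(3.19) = 25.50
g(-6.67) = -47.26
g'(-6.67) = 27.21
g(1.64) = 16.24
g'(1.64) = 12.24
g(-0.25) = 3.11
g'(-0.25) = 2.91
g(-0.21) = 3.22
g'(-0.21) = 3.03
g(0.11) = 4.36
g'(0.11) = 4.11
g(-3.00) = -0.99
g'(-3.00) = 2.72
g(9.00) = 433.41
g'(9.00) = 120.08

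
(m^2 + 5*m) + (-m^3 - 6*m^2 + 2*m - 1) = -m^3 - 5*m^2 + 7*m - 1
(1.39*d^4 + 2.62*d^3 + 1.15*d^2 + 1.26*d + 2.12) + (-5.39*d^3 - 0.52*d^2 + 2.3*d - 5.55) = 1.39*d^4 - 2.77*d^3 + 0.63*d^2 + 3.56*d - 3.43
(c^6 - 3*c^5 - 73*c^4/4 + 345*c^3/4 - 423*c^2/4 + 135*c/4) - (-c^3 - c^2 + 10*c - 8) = c^6 - 3*c^5 - 73*c^4/4 + 349*c^3/4 - 419*c^2/4 + 95*c/4 + 8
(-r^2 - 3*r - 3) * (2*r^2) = -2*r^4 - 6*r^3 - 6*r^2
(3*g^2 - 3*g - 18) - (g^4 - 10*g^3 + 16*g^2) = -g^4 + 10*g^3 - 13*g^2 - 3*g - 18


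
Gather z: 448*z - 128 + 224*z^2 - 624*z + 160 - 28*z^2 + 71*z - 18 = 196*z^2 - 105*z + 14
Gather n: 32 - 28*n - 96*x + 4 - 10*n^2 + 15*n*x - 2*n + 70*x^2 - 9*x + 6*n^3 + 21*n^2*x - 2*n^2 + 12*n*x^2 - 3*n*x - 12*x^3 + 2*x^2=6*n^3 + n^2*(21*x - 12) + n*(12*x^2 + 12*x - 30) - 12*x^3 + 72*x^2 - 105*x + 36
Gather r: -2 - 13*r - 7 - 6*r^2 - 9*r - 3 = -6*r^2 - 22*r - 12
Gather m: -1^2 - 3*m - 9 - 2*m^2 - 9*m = -2*m^2 - 12*m - 10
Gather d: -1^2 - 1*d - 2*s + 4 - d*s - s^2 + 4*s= d*(-s - 1) - s^2 + 2*s + 3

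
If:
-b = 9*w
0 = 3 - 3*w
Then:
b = -9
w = 1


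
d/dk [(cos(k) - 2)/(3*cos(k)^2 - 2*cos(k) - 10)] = (3*cos(k)^2 - 12*cos(k) + 14)*sin(k)/(3*sin(k)^2 + 2*cos(k) + 7)^2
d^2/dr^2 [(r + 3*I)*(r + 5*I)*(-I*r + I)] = -6*I*r + 16 + 2*I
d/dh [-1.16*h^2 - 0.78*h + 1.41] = -2.32*h - 0.78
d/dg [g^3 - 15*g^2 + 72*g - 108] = 3*g^2 - 30*g + 72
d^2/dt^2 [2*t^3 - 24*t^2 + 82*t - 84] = 12*t - 48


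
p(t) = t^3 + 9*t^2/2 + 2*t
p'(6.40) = 182.48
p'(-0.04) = 1.64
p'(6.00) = 164.00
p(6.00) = 390.00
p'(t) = 3*t^2 + 9*t + 2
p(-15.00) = -2392.50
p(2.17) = 35.75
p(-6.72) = -113.69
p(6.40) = 459.26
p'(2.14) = 35.00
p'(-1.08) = -4.22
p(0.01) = 0.02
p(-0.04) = -0.07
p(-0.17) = -0.21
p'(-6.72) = 77.00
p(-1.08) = 1.83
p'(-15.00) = 542.00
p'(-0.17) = 0.56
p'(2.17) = 35.66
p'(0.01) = 2.09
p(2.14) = 34.69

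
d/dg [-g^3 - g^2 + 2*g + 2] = -3*g^2 - 2*g + 2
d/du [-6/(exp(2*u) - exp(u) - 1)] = (12*exp(u) - 6)*exp(u)/(-exp(2*u) + exp(u) + 1)^2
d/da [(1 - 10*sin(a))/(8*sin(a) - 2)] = 3*cos(a)/(4*sin(a) - 1)^2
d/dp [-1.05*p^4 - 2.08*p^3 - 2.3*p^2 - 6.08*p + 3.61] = -4.2*p^3 - 6.24*p^2 - 4.6*p - 6.08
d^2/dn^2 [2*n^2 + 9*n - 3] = 4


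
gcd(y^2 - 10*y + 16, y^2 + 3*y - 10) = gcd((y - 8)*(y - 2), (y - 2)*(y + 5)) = y - 2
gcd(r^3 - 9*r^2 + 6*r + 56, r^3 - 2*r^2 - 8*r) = r^2 - 2*r - 8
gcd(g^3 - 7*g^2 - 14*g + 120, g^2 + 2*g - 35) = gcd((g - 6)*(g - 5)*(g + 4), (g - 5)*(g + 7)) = g - 5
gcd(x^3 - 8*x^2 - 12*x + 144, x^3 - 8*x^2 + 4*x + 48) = x - 6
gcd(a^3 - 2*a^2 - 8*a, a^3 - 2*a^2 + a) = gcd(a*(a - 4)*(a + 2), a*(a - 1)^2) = a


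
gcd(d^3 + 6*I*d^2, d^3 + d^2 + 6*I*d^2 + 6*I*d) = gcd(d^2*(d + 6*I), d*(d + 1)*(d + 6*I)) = d^2 + 6*I*d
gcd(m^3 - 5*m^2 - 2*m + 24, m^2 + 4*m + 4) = m + 2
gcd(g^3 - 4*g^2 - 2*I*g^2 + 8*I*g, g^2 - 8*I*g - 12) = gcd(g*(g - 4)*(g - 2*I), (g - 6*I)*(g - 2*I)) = g - 2*I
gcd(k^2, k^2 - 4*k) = k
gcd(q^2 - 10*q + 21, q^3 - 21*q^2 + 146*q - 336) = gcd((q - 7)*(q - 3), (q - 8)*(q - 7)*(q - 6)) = q - 7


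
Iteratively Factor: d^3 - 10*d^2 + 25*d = (d)*(d^2 - 10*d + 25) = d*(d - 5)*(d - 5)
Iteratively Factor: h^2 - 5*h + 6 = (h - 2)*(h - 3)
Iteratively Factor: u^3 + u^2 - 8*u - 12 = (u + 2)*(u^2 - u - 6) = (u + 2)^2*(u - 3)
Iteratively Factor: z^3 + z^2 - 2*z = (z + 2)*(z^2 - z) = (z - 1)*(z + 2)*(z)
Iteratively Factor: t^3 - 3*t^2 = (t)*(t^2 - 3*t) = t*(t - 3)*(t)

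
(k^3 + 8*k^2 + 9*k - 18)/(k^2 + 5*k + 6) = (k^2 + 5*k - 6)/(k + 2)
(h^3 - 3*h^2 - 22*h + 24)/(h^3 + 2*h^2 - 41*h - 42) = (h^2 + 3*h - 4)/(h^2 + 8*h + 7)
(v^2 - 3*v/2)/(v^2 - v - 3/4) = 2*v/(2*v + 1)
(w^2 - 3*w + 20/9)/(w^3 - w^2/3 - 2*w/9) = (-9*w^2 + 27*w - 20)/(w*(-9*w^2 + 3*w + 2))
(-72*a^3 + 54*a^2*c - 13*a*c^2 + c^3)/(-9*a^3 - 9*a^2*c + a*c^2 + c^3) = (24*a^2 - 10*a*c + c^2)/(3*a^2 + 4*a*c + c^2)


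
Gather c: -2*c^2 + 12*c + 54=-2*c^2 + 12*c + 54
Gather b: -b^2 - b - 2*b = -b^2 - 3*b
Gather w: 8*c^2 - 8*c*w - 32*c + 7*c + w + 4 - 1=8*c^2 - 25*c + w*(1 - 8*c) + 3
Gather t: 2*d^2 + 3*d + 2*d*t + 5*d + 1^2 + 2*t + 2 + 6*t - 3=2*d^2 + 8*d + t*(2*d + 8)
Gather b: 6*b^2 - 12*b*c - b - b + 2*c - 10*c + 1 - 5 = 6*b^2 + b*(-12*c - 2) - 8*c - 4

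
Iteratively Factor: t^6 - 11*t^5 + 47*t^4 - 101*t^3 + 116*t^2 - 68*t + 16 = (t - 1)*(t^5 - 10*t^4 + 37*t^3 - 64*t^2 + 52*t - 16) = (t - 1)^2*(t^4 - 9*t^3 + 28*t^2 - 36*t + 16) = (t - 4)*(t - 1)^2*(t^3 - 5*t^2 + 8*t - 4) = (t - 4)*(t - 1)^3*(t^2 - 4*t + 4) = (t - 4)*(t - 2)*(t - 1)^3*(t - 2)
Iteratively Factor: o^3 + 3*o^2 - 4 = (o + 2)*(o^2 + o - 2) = (o + 2)^2*(o - 1)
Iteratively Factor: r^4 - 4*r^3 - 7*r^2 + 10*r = (r - 1)*(r^3 - 3*r^2 - 10*r) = r*(r - 1)*(r^2 - 3*r - 10) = r*(r - 1)*(r + 2)*(r - 5)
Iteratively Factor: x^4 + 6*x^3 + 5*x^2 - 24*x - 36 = (x + 3)*(x^3 + 3*x^2 - 4*x - 12) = (x + 3)^2*(x^2 - 4) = (x - 2)*(x + 3)^2*(x + 2)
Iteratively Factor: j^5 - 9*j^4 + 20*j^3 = (j - 5)*(j^4 - 4*j^3) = j*(j - 5)*(j^3 - 4*j^2) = j^2*(j - 5)*(j^2 - 4*j) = j^3*(j - 5)*(j - 4)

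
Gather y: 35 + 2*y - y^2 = -y^2 + 2*y + 35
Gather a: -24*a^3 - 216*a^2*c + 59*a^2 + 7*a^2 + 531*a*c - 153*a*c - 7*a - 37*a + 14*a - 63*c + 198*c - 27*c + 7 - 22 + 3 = -24*a^3 + a^2*(66 - 216*c) + a*(378*c - 30) + 108*c - 12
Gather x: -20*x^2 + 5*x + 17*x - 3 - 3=-20*x^2 + 22*x - 6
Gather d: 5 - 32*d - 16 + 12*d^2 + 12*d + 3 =12*d^2 - 20*d - 8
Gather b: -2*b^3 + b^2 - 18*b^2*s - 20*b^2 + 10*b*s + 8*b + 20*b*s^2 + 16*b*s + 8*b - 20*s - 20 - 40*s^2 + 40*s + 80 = -2*b^3 + b^2*(-18*s - 19) + b*(20*s^2 + 26*s + 16) - 40*s^2 + 20*s + 60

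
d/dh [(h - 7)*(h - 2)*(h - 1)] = 3*h^2 - 20*h + 23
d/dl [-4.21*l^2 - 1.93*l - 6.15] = -8.42*l - 1.93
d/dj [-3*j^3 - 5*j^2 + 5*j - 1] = -9*j^2 - 10*j + 5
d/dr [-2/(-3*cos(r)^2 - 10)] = 24*sin(2*r)/(3*cos(2*r) + 23)^2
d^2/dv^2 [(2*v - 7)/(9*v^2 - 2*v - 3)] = 2*((67 - 54*v)*(-9*v^2 + 2*v + 3) - 4*(2*v - 7)*(9*v - 1)^2)/(-9*v^2 + 2*v + 3)^3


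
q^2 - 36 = (q - 6)*(q + 6)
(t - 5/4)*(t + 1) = t^2 - t/4 - 5/4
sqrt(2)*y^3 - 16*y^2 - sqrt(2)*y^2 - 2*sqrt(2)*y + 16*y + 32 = (y - 2)*(y - 8*sqrt(2))*(sqrt(2)*y + sqrt(2))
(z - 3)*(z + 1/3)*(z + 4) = z^3 + 4*z^2/3 - 35*z/3 - 4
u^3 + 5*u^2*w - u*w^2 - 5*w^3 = (u - w)*(u + w)*(u + 5*w)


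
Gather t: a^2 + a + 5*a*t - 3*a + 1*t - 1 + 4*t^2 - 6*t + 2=a^2 - 2*a + 4*t^2 + t*(5*a - 5) + 1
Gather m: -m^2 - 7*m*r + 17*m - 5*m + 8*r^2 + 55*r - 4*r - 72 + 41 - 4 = -m^2 + m*(12 - 7*r) + 8*r^2 + 51*r - 35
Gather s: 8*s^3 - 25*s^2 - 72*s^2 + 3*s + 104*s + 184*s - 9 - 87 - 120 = 8*s^3 - 97*s^2 + 291*s - 216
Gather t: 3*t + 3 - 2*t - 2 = t + 1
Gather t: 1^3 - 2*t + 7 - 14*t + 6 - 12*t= 14 - 28*t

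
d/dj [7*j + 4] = 7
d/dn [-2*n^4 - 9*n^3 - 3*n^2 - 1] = n*(-8*n^2 - 27*n - 6)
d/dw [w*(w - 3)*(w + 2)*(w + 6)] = 4*w^3 + 15*w^2 - 24*w - 36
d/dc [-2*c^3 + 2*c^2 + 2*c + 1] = -6*c^2 + 4*c + 2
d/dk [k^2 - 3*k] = 2*k - 3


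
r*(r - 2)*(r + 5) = r^3 + 3*r^2 - 10*r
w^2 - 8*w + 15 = (w - 5)*(w - 3)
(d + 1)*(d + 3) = d^2 + 4*d + 3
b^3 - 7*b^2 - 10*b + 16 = (b - 8)*(b - 1)*(b + 2)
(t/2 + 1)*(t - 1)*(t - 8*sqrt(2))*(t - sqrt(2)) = t^4/2 - 9*sqrt(2)*t^3/2 + t^3/2 - 9*sqrt(2)*t^2/2 + 7*t^2 + 8*t + 9*sqrt(2)*t - 16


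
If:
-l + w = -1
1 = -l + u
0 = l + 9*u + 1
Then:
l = -1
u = 0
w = -2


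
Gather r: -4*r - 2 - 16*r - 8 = -20*r - 10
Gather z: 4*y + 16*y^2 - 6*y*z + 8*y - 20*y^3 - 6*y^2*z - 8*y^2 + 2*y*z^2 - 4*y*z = -20*y^3 + 8*y^2 + 2*y*z^2 + 12*y + z*(-6*y^2 - 10*y)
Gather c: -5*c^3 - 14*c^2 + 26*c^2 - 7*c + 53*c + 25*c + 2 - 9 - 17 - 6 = -5*c^3 + 12*c^2 + 71*c - 30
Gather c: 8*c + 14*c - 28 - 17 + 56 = 22*c + 11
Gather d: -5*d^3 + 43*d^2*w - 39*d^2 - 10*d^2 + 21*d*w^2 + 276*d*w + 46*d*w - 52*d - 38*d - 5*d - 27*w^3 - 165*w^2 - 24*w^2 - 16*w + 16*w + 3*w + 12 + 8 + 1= -5*d^3 + d^2*(43*w - 49) + d*(21*w^2 + 322*w - 95) - 27*w^3 - 189*w^2 + 3*w + 21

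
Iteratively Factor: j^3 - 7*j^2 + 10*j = (j)*(j^2 - 7*j + 10) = j*(j - 5)*(j - 2)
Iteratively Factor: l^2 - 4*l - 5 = (l + 1)*(l - 5)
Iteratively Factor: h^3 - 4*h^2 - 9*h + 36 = (h - 3)*(h^2 - h - 12) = (h - 3)*(h + 3)*(h - 4)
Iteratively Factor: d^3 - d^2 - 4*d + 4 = (d + 2)*(d^2 - 3*d + 2) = (d - 1)*(d + 2)*(d - 2)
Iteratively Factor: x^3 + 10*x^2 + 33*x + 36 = (x + 3)*(x^2 + 7*x + 12) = (x + 3)*(x + 4)*(x + 3)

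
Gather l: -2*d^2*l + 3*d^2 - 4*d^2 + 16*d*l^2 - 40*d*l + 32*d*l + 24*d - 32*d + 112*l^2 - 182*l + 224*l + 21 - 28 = -d^2 - 8*d + l^2*(16*d + 112) + l*(-2*d^2 - 8*d + 42) - 7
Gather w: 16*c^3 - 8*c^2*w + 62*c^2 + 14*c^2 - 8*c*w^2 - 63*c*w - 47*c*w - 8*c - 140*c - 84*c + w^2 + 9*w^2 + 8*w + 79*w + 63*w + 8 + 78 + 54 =16*c^3 + 76*c^2 - 232*c + w^2*(10 - 8*c) + w*(-8*c^2 - 110*c + 150) + 140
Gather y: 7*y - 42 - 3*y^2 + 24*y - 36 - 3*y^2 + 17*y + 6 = -6*y^2 + 48*y - 72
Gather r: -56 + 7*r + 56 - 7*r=0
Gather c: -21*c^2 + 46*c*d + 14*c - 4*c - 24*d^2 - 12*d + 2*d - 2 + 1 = -21*c^2 + c*(46*d + 10) - 24*d^2 - 10*d - 1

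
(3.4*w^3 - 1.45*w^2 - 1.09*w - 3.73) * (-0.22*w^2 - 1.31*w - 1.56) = -0.748*w^5 - 4.135*w^4 - 3.1647*w^3 + 4.5105*w^2 + 6.5867*w + 5.8188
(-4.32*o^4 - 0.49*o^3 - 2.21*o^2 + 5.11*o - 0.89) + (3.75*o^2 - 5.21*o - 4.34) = -4.32*o^4 - 0.49*o^3 + 1.54*o^2 - 0.0999999999999996*o - 5.23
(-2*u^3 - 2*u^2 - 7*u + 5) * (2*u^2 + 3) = -4*u^5 - 4*u^4 - 20*u^3 + 4*u^2 - 21*u + 15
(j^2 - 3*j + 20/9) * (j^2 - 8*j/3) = j^4 - 17*j^3/3 + 92*j^2/9 - 160*j/27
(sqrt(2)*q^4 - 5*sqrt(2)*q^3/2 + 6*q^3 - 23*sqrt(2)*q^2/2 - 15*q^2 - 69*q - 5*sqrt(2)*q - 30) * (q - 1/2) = sqrt(2)*q^5 - 3*sqrt(2)*q^4 + 6*q^4 - 18*q^3 - 41*sqrt(2)*q^3/4 - 123*q^2/2 + 3*sqrt(2)*q^2/4 + 5*sqrt(2)*q/2 + 9*q/2 + 15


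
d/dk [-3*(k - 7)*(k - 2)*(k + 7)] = -9*k^2 + 12*k + 147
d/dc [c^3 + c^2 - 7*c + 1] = 3*c^2 + 2*c - 7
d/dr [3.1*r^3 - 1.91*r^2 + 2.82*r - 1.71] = 9.3*r^2 - 3.82*r + 2.82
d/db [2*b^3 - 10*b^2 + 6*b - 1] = 6*b^2 - 20*b + 6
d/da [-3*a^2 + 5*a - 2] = 5 - 6*a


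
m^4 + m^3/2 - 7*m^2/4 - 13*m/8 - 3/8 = (m - 3/2)*(m + 1/2)^2*(m + 1)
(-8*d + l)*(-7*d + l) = 56*d^2 - 15*d*l + l^2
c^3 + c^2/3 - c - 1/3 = (c - 1)*(c + 1/3)*(c + 1)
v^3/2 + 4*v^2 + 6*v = v*(v/2 + 1)*(v + 6)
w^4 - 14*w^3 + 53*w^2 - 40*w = w*(w - 8)*(w - 5)*(w - 1)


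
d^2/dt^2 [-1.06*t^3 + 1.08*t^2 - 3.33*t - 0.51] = 2.16 - 6.36*t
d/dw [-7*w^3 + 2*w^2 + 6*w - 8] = -21*w^2 + 4*w + 6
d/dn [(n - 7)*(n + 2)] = 2*n - 5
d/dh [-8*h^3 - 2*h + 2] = -24*h^2 - 2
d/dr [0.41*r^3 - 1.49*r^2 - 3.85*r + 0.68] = 1.23*r^2 - 2.98*r - 3.85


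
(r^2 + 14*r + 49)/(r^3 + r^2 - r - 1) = (r^2 + 14*r + 49)/(r^3 + r^2 - r - 1)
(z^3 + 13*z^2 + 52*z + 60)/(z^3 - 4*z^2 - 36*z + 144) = (z^2 + 7*z + 10)/(z^2 - 10*z + 24)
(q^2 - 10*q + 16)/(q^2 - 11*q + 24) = (q - 2)/(q - 3)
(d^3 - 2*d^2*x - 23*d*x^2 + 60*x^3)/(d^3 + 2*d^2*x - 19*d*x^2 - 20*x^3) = (d - 3*x)/(d + x)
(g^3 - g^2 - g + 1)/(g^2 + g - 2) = (g^2 - 1)/(g + 2)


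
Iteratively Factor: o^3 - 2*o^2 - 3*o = (o)*(o^2 - 2*o - 3) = o*(o - 3)*(o + 1)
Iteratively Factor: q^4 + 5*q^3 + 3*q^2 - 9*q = (q)*(q^3 + 5*q^2 + 3*q - 9) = q*(q - 1)*(q^2 + 6*q + 9) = q*(q - 1)*(q + 3)*(q + 3)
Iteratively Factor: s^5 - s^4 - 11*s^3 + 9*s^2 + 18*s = (s + 3)*(s^4 - 4*s^3 + s^2 + 6*s) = (s + 1)*(s + 3)*(s^3 - 5*s^2 + 6*s) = (s - 2)*(s + 1)*(s + 3)*(s^2 - 3*s) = (s - 3)*(s - 2)*(s + 1)*(s + 3)*(s)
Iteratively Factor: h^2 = (h)*(h)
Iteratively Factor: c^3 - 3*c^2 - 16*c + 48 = (c - 3)*(c^2 - 16) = (c - 4)*(c - 3)*(c + 4)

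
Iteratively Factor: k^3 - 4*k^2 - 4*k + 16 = (k - 2)*(k^2 - 2*k - 8) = (k - 4)*(k - 2)*(k + 2)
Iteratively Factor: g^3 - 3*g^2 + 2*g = (g)*(g^2 - 3*g + 2) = g*(g - 1)*(g - 2)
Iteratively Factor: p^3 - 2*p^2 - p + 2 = (p - 2)*(p^2 - 1) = (p - 2)*(p - 1)*(p + 1)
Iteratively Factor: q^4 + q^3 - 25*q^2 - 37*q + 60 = (q - 1)*(q^3 + 2*q^2 - 23*q - 60) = (q - 5)*(q - 1)*(q^2 + 7*q + 12) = (q - 5)*(q - 1)*(q + 4)*(q + 3)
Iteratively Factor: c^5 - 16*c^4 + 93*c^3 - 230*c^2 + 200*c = (c)*(c^4 - 16*c^3 + 93*c^2 - 230*c + 200) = c*(c - 5)*(c^3 - 11*c^2 + 38*c - 40) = c*(c - 5)*(c - 2)*(c^2 - 9*c + 20) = c*(c - 5)*(c - 4)*(c - 2)*(c - 5)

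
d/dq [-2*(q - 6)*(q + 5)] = 2 - 4*q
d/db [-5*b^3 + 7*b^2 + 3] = b*(14 - 15*b)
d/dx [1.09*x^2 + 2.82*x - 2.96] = 2.18*x + 2.82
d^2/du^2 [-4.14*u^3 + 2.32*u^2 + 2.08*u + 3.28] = 4.64 - 24.84*u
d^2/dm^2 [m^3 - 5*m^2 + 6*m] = 6*m - 10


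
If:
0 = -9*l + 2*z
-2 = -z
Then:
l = 4/9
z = 2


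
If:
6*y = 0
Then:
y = 0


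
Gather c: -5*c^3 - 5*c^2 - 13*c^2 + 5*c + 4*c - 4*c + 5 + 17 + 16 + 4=-5*c^3 - 18*c^2 + 5*c + 42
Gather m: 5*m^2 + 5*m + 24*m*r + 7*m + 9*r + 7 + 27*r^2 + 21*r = 5*m^2 + m*(24*r + 12) + 27*r^2 + 30*r + 7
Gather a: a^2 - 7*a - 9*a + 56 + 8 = a^2 - 16*a + 64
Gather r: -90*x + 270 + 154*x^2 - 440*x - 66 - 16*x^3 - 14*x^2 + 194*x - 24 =-16*x^3 + 140*x^2 - 336*x + 180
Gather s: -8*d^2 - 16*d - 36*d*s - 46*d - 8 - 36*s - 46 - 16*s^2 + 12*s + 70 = -8*d^2 - 62*d - 16*s^2 + s*(-36*d - 24) + 16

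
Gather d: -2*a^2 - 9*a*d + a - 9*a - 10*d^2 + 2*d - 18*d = -2*a^2 - 8*a - 10*d^2 + d*(-9*a - 16)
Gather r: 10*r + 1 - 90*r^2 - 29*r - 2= -90*r^2 - 19*r - 1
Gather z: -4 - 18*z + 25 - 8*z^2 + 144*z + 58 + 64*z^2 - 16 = 56*z^2 + 126*z + 63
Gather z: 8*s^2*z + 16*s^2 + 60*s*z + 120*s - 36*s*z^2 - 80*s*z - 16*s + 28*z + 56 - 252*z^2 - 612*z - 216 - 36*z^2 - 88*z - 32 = 16*s^2 + 104*s + z^2*(-36*s - 288) + z*(8*s^2 - 20*s - 672) - 192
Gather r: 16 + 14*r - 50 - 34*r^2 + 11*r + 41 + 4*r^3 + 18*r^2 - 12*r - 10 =4*r^3 - 16*r^2 + 13*r - 3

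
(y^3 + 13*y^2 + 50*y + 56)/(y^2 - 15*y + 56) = (y^3 + 13*y^2 + 50*y + 56)/(y^2 - 15*y + 56)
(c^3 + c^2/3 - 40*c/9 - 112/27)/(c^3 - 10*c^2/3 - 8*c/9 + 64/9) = (9*c^2 - 9*c - 28)/(3*(3*c^2 - 14*c + 16))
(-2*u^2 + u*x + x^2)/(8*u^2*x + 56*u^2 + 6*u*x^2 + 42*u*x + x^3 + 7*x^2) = (-u + x)/(4*u*x + 28*u + x^2 + 7*x)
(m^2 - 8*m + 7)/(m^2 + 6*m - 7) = (m - 7)/(m + 7)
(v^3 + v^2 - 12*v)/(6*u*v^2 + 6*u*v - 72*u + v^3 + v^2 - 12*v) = v/(6*u + v)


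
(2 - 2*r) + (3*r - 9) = r - 7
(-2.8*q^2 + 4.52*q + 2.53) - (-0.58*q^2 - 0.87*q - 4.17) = -2.22*q^2 + 5.39*q + 6.7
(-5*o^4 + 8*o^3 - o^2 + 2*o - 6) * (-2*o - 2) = 10*o^5 - 6*o^4 - 14*o^3 - 2*o^2 + 8*o + 12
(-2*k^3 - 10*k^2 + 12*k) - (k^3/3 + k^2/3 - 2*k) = -7*k^3/3 - 31*k^2/3 + 14*k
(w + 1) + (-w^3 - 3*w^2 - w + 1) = -w^3 - 3*w^2 + 2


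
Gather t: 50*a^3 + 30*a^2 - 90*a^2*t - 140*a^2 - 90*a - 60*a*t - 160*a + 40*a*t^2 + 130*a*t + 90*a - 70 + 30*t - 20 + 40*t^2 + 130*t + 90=50*a^3 - 110*a^2 - 160*a + t^2*(40*a + 40) + t*(-90*a^2 + 70*a + 160)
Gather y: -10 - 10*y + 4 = -10*y - 6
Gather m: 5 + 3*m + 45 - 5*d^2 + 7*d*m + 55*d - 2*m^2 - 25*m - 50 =-5*d^2 + 55*d - 2*m^2 + m*(7*d - 22)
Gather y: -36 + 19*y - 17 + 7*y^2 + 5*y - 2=7*y^2 + 24*y - 55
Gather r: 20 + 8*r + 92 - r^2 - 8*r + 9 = 121 - r^2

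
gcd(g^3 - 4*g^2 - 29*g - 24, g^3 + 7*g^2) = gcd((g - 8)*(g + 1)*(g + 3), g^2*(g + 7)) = 1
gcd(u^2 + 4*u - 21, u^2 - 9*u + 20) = 1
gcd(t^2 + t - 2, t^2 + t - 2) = t^2 + t - 2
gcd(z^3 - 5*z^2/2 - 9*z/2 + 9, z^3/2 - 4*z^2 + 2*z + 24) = z + 2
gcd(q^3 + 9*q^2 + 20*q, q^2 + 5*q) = q^2 + 5*q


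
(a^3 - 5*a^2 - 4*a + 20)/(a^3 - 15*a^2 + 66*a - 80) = (a + 2)/(a - 8)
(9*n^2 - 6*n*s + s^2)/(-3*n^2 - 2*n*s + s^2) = (-3*n + s)/(n + s)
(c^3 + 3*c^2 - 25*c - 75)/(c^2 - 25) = c + 3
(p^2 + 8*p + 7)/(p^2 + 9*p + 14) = (p + 1)/(p + 2)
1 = 1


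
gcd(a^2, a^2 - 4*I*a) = a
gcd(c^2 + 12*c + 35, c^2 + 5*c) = c + 5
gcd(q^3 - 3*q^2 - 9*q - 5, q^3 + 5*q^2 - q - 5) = q + 1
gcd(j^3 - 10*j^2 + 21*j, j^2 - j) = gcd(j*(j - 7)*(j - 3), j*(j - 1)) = j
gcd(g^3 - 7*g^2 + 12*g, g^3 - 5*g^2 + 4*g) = g^2 - 4*g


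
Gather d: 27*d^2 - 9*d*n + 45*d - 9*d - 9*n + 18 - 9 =27*d^2 + d*(36 - 9*n) - 9*n + 9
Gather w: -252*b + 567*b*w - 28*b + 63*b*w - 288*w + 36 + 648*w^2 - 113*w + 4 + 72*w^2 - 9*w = -280*b + 720*w^2 + w*(630*b - 410) + 40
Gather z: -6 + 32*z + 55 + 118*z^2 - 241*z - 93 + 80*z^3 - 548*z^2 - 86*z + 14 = 80*z^3 - 430*z^2 - 295*z - 30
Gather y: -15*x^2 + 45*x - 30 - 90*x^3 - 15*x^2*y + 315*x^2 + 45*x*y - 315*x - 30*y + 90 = -90*x^3 + 300*x^2 - 270*x + y*(-15*x^2 + 45*x - 30) + 60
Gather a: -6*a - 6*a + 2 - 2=-12*a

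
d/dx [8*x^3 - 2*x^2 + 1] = 4*x*(6*x - 1)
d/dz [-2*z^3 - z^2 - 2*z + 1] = -6*z^2 - 2*z - 2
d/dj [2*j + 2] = 2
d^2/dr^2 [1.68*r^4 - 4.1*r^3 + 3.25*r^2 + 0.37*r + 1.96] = 20.16*r^2 - 24.6*r + 6.5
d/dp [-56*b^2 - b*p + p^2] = -b + 2*p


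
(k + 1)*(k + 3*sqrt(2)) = k^2 + k + 3*sqrt(2)*k + 3*sqrt(2)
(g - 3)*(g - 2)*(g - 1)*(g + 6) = g^4 - 25*g^2 + 60*g - 36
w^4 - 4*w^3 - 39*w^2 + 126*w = w*(w - 7)*(w - 3)*(w + 6)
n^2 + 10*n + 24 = (n + 4)*(n + 6)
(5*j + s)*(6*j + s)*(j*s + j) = 30*j^3*s + 30*j^3 + 11*j^2*s^2 + 11*j^2*s + j*s^3 + j*s^2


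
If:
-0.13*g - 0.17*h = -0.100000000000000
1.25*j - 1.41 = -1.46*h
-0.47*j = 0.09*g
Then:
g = -0.41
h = 0.90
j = 0.08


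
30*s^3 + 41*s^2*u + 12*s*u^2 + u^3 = (s + u)*(5*s + u)*(6*s + u)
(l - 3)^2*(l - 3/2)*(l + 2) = l^4 - 11*l^3/2 + 3*l^2 + 45*l/2 - 27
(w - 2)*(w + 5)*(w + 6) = w^3 + 9*w^2 + 8*w - 60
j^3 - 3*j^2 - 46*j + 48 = (j - 8)*(j - 1)*(j + 6)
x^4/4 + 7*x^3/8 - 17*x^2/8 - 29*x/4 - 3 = (x/4 + 1/2)*(x - 3)*(x + 1/2)*(x + 4)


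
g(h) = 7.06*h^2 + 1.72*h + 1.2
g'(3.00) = 44.08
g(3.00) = 69.90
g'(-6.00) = -83.00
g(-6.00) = 245.04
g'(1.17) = 18.24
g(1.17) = 12.88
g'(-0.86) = -10.42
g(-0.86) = 4.94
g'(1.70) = 25.72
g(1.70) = 24.53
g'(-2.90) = -39.23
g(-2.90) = 55.59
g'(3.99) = 58.06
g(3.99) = 120.46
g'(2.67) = 39.42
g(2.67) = 56.12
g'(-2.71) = -36.55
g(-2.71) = 48.39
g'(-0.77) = -9.15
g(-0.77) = 4.06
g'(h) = 14.12*h + 1.72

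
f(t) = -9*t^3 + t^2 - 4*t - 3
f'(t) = -27*t^2 + 2*t - 4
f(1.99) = -77.93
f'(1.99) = -106.94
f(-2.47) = 148.60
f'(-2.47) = -173.66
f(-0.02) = -2.92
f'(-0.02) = -4.05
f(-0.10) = -2.58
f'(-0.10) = -4.47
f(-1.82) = 61.85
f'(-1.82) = -97.07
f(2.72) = -187.59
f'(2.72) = -198.32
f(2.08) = -87.98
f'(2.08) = -116.65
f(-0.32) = -1.32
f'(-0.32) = -7.40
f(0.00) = -3.00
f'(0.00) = -4.00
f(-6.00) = 2001.00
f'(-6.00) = -988.00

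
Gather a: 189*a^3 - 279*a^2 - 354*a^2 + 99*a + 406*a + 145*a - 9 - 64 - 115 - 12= 189*a^3 - 633*a^2 + 650*a - 200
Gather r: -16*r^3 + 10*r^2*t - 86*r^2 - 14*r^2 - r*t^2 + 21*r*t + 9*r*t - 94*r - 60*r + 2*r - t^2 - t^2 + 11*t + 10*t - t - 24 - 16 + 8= -16*r^3 + r^2*(10*t - 100) + r*(-t^2 + 30*t - 152) - 2*t^2 + 20*t - 32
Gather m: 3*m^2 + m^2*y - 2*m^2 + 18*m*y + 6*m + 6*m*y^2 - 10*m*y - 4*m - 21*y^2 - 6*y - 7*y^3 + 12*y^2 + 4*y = m^2*(y + 1) + m*(6*y^2 + 8*y + 2) - 7*y^3 - 9*y^2 - 2*y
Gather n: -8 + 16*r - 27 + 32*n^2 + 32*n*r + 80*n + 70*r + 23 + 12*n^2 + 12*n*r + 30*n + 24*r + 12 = 44*n^2 + n*(44*r + 110) + 110*r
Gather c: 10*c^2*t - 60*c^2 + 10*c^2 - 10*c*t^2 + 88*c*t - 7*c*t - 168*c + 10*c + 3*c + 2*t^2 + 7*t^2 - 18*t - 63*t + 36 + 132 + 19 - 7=c^2*(10*t - 50) + c*(-10*t^2 + 81*t - 155) + 9*t^2 - 81*t + 180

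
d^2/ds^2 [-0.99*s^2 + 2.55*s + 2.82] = -1.98000000000000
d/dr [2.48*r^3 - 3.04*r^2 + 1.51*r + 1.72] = 7.44*r^2 - 6.08*r + 1.51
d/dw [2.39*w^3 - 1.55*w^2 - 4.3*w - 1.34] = 7.17*w^2 - 3.1*w - 4.3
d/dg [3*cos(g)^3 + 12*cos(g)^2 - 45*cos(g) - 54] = 3*(-3*cos(g)^2 - 8*cos(g) + 15)*sin(g)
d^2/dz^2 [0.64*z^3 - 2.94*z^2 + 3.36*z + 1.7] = 3.84*z - 5.88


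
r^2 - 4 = (r - 2)*(r + 2)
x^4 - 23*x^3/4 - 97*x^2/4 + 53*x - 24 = (x - 8)*(x - 1)*(x - 3/4)*(x + 4)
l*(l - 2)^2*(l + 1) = l^4 - 3*l^3 + 4*l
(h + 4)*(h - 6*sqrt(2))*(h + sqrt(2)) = h^3 - 5*sqrt(2)*h^2 + 4*h^2 - 20*sqrt(2)*h - 12*h - 48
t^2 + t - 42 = (t - 6)*(t + 7)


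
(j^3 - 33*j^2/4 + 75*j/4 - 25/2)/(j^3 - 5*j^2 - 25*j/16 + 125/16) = 4*(j - 2)/(4*j + 5)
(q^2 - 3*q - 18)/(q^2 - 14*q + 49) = (q^2 - 3*q - 18)/(q^2 - 14*q + 49)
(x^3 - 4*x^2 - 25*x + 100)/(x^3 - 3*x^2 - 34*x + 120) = (x + 5)/(x + 6)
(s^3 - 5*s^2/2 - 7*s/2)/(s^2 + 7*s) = (2*s^2 - 5*s - 7)/(2*(s + 7))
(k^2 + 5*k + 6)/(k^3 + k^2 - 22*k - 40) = (k + 3)/(k^2 - k - 20)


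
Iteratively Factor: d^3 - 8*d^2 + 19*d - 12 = (d - 1)*(d^2 - 7*d + 12) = (d - 3)*(d - 1)*(d - 4)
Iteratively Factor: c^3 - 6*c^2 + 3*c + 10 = (c + 1)*(c^2 - 7*c + 10) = (c - 5)*(c + 1)*(c - 2)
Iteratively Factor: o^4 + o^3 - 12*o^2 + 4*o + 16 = (o - 2)*(o^3 + 3*o^2 - 6*o - 8) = (o - 2)*(o + 4)*(o^2 - o - 2) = (o - 2)*(o + 1)*(o + 4)*(o - 2)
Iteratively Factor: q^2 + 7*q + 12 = (q + 4)*(q + 3)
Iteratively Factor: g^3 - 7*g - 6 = (g + 1)*(g^2 - g - 6) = (g - 3)*(g + 1)*(g + 2)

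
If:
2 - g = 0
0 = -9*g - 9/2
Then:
No Solution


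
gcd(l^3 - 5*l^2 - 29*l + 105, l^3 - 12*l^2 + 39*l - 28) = l - 7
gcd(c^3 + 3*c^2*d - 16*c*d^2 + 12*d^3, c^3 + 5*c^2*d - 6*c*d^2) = c^2 + 5*c*d - 6*d^2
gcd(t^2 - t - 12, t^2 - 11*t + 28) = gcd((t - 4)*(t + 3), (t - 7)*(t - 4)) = t - 4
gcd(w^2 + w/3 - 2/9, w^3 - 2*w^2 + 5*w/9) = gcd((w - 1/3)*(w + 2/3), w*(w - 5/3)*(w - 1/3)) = w - 1/3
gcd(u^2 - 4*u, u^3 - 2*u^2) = u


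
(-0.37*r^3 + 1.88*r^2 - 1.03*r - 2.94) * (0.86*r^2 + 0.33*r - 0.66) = -0.3182*r^5 + 1.4947*r^4 - 0.0212000000000001*r^3 - 4.1091*r^2 - 0.2904*r + 1.9404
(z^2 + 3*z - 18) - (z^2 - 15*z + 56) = 18*z - 74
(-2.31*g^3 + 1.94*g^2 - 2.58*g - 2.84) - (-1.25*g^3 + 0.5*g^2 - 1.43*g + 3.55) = -1.06*g^3 + 1.44*g^2 - 1.15*g - 6.39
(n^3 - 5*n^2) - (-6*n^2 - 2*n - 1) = n^3 + n^2 + 2*n + 1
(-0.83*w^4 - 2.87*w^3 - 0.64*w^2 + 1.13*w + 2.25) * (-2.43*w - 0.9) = 2.0169*w^5 + 7.7211*w^4 + 4.1382*w^3 - 2.1699*w^2 - 6.4845*w - 2.025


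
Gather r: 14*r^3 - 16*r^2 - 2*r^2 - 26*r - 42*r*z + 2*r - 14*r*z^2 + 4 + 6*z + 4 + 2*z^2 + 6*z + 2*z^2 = 14*r^3 - 18*r^2 + r*(-14*z^2 - 42*z - 24) + 4*z^2 + 12*z + 8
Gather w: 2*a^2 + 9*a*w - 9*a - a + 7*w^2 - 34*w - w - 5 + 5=2*a^2 - 10*a + 7*w^2 + w*(9*a - 35)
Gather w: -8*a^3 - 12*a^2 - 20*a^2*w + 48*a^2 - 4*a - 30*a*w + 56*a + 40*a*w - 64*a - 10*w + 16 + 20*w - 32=-8*a^3 + 36*a^2 - 12*a + w*(-20*a^2 + 10*a + 10) - 16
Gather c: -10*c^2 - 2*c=-10*c^2 - 2*c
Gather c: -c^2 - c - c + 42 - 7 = -c^2 - 2*c + 35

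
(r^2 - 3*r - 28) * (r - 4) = r^3 - 7*r^2 - 16*r + 112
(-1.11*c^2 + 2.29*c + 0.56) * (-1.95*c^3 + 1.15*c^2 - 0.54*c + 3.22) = 2.1645*c^5 - 5.742*c^4 + 2.1409*c^3 - 4.1668*c^2 + 7.0714*c + 1.8032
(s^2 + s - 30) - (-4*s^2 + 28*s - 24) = 5*s^2 - 27*s - 6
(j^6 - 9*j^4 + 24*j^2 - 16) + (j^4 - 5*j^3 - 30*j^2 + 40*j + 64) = j^6 - 8*j^4 - 5*j^3 - 6*j^2 + 40*j + 48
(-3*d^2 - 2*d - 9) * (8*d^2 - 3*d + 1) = -24*d^4 - 7*d^3 - 69*d^2 + 25*d - 9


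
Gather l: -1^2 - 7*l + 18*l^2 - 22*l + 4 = 18*l^2 - 29*l + 3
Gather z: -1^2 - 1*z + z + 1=0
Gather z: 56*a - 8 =56*a - 8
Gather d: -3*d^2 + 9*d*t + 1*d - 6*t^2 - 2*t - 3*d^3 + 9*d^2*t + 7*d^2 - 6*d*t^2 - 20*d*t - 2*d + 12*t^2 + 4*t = -3*d^3 + d^2*(9*t + 4) + d*(-6*t^2 - 11*t - 1) + 6*t^2 + 2*t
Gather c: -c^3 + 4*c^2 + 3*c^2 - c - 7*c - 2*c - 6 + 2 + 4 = -c^3 + 7*c^2 - 10*c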